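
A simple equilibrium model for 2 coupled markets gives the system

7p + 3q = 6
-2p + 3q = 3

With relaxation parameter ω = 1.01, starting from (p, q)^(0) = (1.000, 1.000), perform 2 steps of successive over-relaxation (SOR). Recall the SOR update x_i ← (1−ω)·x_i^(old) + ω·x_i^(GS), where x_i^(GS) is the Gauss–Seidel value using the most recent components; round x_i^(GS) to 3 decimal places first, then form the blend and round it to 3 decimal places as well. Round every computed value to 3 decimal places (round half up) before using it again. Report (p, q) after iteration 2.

(0.305, 1.202)

Iteration 1:
  p: GS value = (6 - (3)·1.000) / (7) = 0.429;  p ← (1−ω)·1.000 + ω·0.429 = 0.423
  q: GS value = (3 - (-2)·0.423) / (3) = 1.282;  q ← (1−ω)·1.000 + ω·1.282 = 1.285
Iteration 2:
  p: GS value = (6 - (3)·1.285) / (7) = 0.306;  p ← (1−ω)·0.423 + ω·0.306 = 0.305
  q: GS value = (3 - (-2)·0.305) / (3) = 1.203;  q ← (1−ω)·1.285 + ω·1.203 = 1.202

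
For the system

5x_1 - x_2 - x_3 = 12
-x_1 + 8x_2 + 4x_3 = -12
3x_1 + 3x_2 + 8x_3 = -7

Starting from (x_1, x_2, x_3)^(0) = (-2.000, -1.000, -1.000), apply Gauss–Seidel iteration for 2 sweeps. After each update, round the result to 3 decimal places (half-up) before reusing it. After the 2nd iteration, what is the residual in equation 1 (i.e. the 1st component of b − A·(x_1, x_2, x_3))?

Iteration 1:
  x_1 = (12 - (-1)·-1.000 - (-1)·-1.000) / (5) = 2.000
  x_2 = (-12 - (-1)·2.000 - (4)·-1.000) / (8) = -0.750
  x_3 = (-7 - (3)·2.000 - (3)·-0.750) / (8) = -1.344
Iteration 2:
  x_1 = (12 - (-1)·-0.750 - (-1)·-1.344) / (5) = 1.981
  x_2 = (-12 - (-1)·1.981 - (4)·-1.344) / (8) = -0.580
  x_3 = (-7 - (3)·1.981 - (3)·-0.580) / (8) = -1.400
Residual b − A·x = (0.115, 0.221, -0.003)

0.115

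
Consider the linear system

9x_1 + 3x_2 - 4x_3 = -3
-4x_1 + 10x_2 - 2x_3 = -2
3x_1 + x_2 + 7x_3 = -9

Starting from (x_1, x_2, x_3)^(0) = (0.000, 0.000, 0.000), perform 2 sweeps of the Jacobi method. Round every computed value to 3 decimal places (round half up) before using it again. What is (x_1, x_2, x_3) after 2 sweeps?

Iteration 1:
  x_1 = (-3 - (3)·0.000 - (-4)·0.000) / (9) = -0.333
  x_2 = (-2 - (-4)·0.000 - (-2)·0.000) / (10) = -0.200
  x_3 = (-9 - (3)·0.000 - (1)·0.000) / (7) = -1.286
Iteration 2:
  x_1 = (-3 - (3)·-0.200 - (-4)·-1.286) / (9) = -0.838
  x_2 = (-2 - (-4)·-0.333 - (-2)·-1.286) / (10) = -0.590
  x_3 = (-9 - (3)·-0.333 - (1)·-0.200) / (7) = -1.114

(-0.838, -0.590, -1.114)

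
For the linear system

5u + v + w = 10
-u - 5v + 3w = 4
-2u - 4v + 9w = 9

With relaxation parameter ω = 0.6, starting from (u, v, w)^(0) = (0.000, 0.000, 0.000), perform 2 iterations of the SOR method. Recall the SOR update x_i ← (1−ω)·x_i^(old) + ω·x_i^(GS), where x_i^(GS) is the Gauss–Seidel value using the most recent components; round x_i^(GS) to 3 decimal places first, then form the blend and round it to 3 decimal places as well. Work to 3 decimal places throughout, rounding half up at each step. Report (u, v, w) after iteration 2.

Iteration 1:
  u: GS value = (10 - (1)·0.000 - (1)·0.000) / (5) = 2.000;  u ← (1−ω)·0.000 + ω·2.000 = 1.200
  v: GS value = (4 - (-1)·1.200 - (3)·0.000) / (-5) = -1.040;  v ← (1−ω)·0.000 + ω·-1.040 = -0.624
  w: GS value = (9 - (-2)·1.200 - (-4)·-0.624) / (9) = 0.989;  w ← (1−ω)·0.000 + ω·0.989 = 0.593
Iteration 2:
  u: GS value = (10 - (1)·-0.624 - (1)·0.593) / (5) = 2.006;  u ← (1−ω)·1.200 + ω·2.006 = 1.684
  v: GS value = (4 - (-1)·1.684 - (3)·0.593) / (-5) = -0.781;  v ← (1−ω)·-0.624 + ω·-0.781 = -0.718
  w: GS value = (9 - (-2)·1.684 - (-4)·-0.718) / (9) = 1.055;  w ← (1−ω)·0.593 + ω·1.055 = 0.870

(1.684, -0.718, 0.870)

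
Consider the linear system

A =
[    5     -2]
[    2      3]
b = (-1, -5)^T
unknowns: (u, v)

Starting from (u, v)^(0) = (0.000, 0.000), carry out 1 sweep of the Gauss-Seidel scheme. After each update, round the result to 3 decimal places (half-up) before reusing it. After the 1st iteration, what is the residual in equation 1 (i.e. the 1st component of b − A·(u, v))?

Iteration 1:
  u = (-1 - (-2)·0.000) / (5) = -0.200
  v = (-5 - (2)·-0.200) / (3) = -1.533
Residual b − A·x = (-3.066, -0.001)

-3.066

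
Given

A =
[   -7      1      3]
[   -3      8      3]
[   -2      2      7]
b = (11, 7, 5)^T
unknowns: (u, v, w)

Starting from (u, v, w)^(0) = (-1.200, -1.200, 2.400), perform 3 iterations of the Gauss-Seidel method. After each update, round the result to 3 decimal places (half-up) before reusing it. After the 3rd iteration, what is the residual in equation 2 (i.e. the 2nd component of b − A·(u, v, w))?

0.137

Iteration 1:
  u = (11 - (1)·-1.200 - (3)·2.400) / (-7) = -0.714
  v = (7 - (-3)·-0.714 - (3)·2.400) / (8) = -0.293
  w = (5 - (-2)·-0.714 - (2)·-0.293) / (7) = 0.594
Iteration 2:
  u = (11 - (1)·-0.293 - (3)·0.594) / (-7) = -1.359
  v = (7 - (-3)·-1.359 - (3)·0.594) / (8) = 0.143
  w = (5 - (-2)·-1.359 - (2)·0.143) / (7) = 0.285
Iteration 3:
  u = (11 - (1)·0.143 - (3)·0.285) / (-7) = -1.429
  v = (7 - (-3)·-1.429 - (3)·0.285) / (8) = 0.232
  w = (5 - (-2)·-1.429 - (2)·0.232) / (7) = 0.240
Residual b − A·x = (0.045, 0.137, -0.002)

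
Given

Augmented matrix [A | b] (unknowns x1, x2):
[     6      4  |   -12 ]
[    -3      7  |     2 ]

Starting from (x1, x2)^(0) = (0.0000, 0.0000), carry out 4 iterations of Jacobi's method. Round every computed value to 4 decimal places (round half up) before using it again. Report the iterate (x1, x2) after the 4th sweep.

Iteration 1:
  x1 = (-12 - (4)·0.0000) / (6) = -2.0000
  x2 = (2 - (-3)·0.0000) / (7) = 0.2857
Iteration 2:
  x1 = (-12 - (4)·0.2857) / (6) = -2.1905
  x2 = (2 - (-3)·-2.0000) / (7) = -0.5714
Iteration 3:
  x1 = (-12 - (4)·-0.5714) / (6) = -1.6191
  x2 = (2 - (-3)·-2.1905) / (7) = -0.6531
Iteration 4:
  x1 = (-12 - (4)·-0.6531) / (6) = -1.5646
  x2 = (2 - (-3)·-1.6191) / (7) = -0.4082

(-1.5646, -0.4082)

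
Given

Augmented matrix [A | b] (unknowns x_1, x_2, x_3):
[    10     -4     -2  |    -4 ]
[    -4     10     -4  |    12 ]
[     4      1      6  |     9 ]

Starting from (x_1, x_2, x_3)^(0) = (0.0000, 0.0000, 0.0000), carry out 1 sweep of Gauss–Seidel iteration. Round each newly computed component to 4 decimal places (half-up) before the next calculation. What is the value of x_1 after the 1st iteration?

-0.4000

Iteration 1:
  x_1 = (-4 - (-4)·0.0000 - (-2)·0.0000) / (10) = -0.4000
  x_2 = (12 - (-4)·-0.4000 - (-4)·0.0000) / (10) = 1.0400
  x_3 = (9 - (4)·-0.4000 - (1)·1.0400) / (6) = 1.5933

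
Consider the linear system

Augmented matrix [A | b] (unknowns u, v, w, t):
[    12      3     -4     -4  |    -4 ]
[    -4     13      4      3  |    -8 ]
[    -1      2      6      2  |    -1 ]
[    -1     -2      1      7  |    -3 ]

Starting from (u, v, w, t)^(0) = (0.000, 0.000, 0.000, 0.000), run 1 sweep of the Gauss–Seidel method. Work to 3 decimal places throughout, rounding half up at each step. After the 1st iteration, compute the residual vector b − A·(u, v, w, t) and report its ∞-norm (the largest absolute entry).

1.986

Iteration 1:
  u = (-4 - (3)·0.000 - (-4)·0.000 - (-4)·0.000) / (12) = -0.333
  v = (-8 - (-4)·-0.333 - (4)·0.000 - (3)·0.000) / (13) = -0.718
  w = (-1 - (-1)·-0.333 - (2)·-0.718 - (2)·0.000) / (6) = 0.017
  t = (-3 - (-1)·-0.333 - (-2)·-0.718 - (1)·0.017) / (7) = -0.684
Residual b − A·x = (-0.518, 1.986, 1.369, 0.002); ∞-norm = 1.986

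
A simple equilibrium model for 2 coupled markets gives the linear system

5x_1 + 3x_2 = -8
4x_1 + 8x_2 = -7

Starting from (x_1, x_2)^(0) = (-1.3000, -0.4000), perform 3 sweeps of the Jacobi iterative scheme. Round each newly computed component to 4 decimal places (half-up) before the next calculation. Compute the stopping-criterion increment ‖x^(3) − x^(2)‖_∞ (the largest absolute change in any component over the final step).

Iteration 1:
  x_1 = (-8 - (3)·-0.4000) / (5) = -1.3600
  x_2 = (-7 - (4)·-1.3000) / (8) = -0.2250
Iteration 2:
  x_1 = (-8 - (3)·-0.2250) / (5) = -1.4650
  x_2 = (-7 - (4)·-1.3600) / (8) = -0.1950
Iteration 3:
  x_1 = (-8 - (3)·-0.1950) / (5) = -1.4830
  x_2 = (-7 - (4)·-1.4650) / (8) = -0.1425
Change: (-0.0180, 0.0525) → max |·| = 0.0525

0.0525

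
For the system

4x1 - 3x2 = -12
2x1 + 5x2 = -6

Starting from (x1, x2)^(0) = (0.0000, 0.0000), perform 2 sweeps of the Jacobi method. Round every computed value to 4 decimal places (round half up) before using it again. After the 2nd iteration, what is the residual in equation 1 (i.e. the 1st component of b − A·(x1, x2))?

3.6000

Iteration 1:
  x1 = (-12 - (-3)·0.0000) / (4) = -3.0000
  x2 = (-6 - (2)·0.0000) / (5) = -1.2000
Iteration 2:
  x1 = (-12 - (-3)·-1.2000) / (4) = -3.9000
  x2 = (-6 - (2)·-3.0000) / (5) = 0.0000
Residual b − A·x = (3.6000, 1.8000)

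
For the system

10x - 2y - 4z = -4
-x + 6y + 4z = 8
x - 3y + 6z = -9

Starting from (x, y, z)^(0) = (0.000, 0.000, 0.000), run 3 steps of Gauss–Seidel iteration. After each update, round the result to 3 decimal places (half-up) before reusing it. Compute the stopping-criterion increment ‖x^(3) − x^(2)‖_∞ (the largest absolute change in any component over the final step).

0.214

Iteration 1:
  x = (-4 - (-2)·0.000 - (-4)·0.000) / (10) = -0.400
  y = (8 - (-1)·-0.400 - (4)·0.000) / (6) = 1.267
  z = (-9 - (1)·-0.400 - (-3)·1.267) / (6) = -0.800
Iteration 2:
  x = (-4 - (-2)·1.267 - (-4)·-0.800) / (10) = -0.467
  y = (8 - (-1)·-0.467 - (4)·-0.800) / (6) = 1.789
  z = (-9 - (1)·-0.467 - (-3)·1.789) / (6) = -0.528
Iteration 3:
  x = (-4 - (-2)·1.789 - (-4)·-0.528) / (10) = -0.253
  y = (8 - (-1)·-0.253 - (4)·-0.528) / (6) = 1.643
  z = (-9 - (1)·-0.253 - (-3)·1.643) / (6) = -0.636
Change: (0.214, -0.146, -0.108) → max |·| = 0.214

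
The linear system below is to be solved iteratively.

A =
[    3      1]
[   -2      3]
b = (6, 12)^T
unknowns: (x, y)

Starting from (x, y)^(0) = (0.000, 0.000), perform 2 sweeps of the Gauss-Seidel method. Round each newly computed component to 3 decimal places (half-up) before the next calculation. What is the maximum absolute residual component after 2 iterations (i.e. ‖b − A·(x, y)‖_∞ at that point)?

Iteration 1:
  x = (6 - (1)·0.000) / (3) = 2.000
  y = (12 - (-2)·2.000) / (3) = 5.333
Iteration 2:
  x = (6 - (1)·5.333) / (3) = 0.222
  y = (12 - (-2)·0.222) / (3) = 4.148
Residual b − A·x = (1.186, 0.000); ∞-norm = 1.186

1.186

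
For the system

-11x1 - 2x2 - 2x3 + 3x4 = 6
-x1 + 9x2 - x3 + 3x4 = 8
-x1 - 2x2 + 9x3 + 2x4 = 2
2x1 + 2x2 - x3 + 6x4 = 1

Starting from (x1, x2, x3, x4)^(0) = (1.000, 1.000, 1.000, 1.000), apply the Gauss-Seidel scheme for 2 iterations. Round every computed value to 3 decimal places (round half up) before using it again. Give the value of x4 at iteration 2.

Iteration 1:
  x1 = (6 - (-2)·1.000 - (-2)·1.000 - (3)·1.000) / (-11) = -0.636
  x2 = (8 - (-1)·-0.636 - (-1)·1.000 - (3)·1.000) / (9) = 0.596
  x3 = (2 - (-1)·-0.636 - (-2)·0.596 - (2)·1.000) / (9) = 0.062
  x4 = (1 - (2)·-0.636 - (2)·0.596 - (-1)·0.062) / (6) = 0.190
Iteration 2:
  x1 = (6 - (-2)·0.596 - (-2)·0.062 - (3)·0.190) / (-11) = -0.613
  x2 = (8 - (-1)·-0.613 - (-1)·0.062 - (3)·0.190) / (9) = 0.764
  x3 = (2 - (-1)·-0.613 - (-2)·0.764 - (2)·0.190) / (9) = 0.282
  x4 = (1 - (2)·-0.613 - (2)·0.764 - (-1)·0.282) / (6) = 0.163

0.163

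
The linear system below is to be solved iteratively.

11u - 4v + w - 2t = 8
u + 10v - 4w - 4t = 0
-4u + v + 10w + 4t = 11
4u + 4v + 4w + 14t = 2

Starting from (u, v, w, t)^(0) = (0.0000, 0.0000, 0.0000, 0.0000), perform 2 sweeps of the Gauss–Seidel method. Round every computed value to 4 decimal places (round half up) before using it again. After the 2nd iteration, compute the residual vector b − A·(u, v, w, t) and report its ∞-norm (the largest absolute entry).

1.4546

Iteration 1:
  u = (8 - (-4)·0.0000 - (1)·0.0000 - (-2)·0.0000) / (11) = 0.7273
  v = (0 - (1)·0.7273 - (-4)·0.0000 - (-4)·0.0000) / (10) = -0.0727
  w = (11 - (-4)·0.7273 - (1)·-0.0727 - (4)·0.0000) / (10) = 1.3982
  t = (2 - (4)·0.7273 - (4)·-0.0727 - (4)·1.3982) / (14) = -0.4437
Iteration 2:
  u = (8 - (-4)·-0.0727 - (1)·1.3982 - (-2)·-0.4437) / (11) = 0.4931
  v = (0 - (1)·0.4931 - (-4)·1.3982 - (-4)·-0.4437) / (10) = 0.3325
  w = (11 - (-4)·0.4931 - (1)·0.3325 - (4)·-0.4437) / (10) = 1.4415
  t = (2 - (4)·0.4931 - (4)·0.3325 - (4)·1.4415) / (14) = -0.5049
Residual b − A·x = (1.4546, -0.0717, 0.2445, 0.0002); ∞-norm = 1.4546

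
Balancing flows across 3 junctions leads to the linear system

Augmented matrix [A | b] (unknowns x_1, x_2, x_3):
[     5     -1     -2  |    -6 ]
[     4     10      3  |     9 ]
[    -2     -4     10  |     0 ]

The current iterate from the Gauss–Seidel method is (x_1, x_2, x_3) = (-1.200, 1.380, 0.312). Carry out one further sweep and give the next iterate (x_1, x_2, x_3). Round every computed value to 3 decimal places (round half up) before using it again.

One sweep:
  x_1 = (-6 - (-1)·1.380 - (-2)·0.312) / (5) = -0.799
  x_2 = (9 - (4)·-0.799 - (3)·0.312) / (10) = 1.126
  x_3 = (0 - (-2)·-0.799 - (-4)·1.126) / (10) = 0.291

(-0.799, 1.126, 0.291)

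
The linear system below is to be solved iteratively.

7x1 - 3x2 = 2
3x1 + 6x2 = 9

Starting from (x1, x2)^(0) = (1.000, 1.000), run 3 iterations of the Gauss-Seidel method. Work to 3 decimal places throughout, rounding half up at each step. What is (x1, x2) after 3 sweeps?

(0.762, 1.119)

Iteration 1:
  x1 = (2 - (-3)·1.000) / (7) = 0.714
  x2 = (9 - (3)·0.714) / (6) = 1.143
Iteration 2:
  x1 = (2 - (-3)·1.143) / (7) = 0.776
  x2 = (9 - (3)·0.776) / (6) = 1.112
Iteration 3:
  x1 = (2 - (-3)·1.112) / (7) = 0.762
  x2 = (9 - (3)·0.762) / (6) = 1.119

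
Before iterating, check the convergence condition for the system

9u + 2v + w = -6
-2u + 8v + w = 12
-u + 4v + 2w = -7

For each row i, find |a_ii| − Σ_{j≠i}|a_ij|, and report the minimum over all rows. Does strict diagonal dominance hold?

row 1: |9| − (2+1) = 6
row 2: |8| − (2+1) = 5
row 3: |2| − (1+4) = -3
minimum over rows = -3 → not strictly diagonally dominant

-3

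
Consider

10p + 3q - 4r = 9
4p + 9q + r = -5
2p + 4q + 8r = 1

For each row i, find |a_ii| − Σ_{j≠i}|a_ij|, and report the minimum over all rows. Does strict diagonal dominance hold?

row 1: |10| − (3+4) = 3
row 2: |9| − (4+1) = 4
row 3: |8| − (2+4) = 2
minimum over rows = 2 → strictly diagonally dominant (convergence guaranteed)

2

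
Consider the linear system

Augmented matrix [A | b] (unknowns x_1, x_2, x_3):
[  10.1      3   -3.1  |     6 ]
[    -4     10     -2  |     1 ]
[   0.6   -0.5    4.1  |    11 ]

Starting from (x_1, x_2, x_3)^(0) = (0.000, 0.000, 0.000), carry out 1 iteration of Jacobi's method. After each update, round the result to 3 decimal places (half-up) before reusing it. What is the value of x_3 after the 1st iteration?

2.683

Iteration 1:
  x_1 = (6 - (3)·0.000 - (-3.1)·0.000) / (10.1) = 0.594
  x_2 = (1 - (-4)·0.000 - (-2)·0.000) / (10) = 0.100
  x_3 = (11 - (0.6)·0.000 - (-0.5)·0.000) / (4.1) = 2.683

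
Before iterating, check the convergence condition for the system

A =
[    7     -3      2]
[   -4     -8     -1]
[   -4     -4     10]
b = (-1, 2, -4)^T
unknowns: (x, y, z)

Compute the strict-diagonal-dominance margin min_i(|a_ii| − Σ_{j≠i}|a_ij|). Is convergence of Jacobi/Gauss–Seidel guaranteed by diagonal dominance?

row 1: |7| − (3+2) = 2
row 2: |-8| − (4+1) = 3
row 3: |10| − (4+4) = 2
minimum over rows = 2 → strictly diagonally dominant (convergence guaranteed)

2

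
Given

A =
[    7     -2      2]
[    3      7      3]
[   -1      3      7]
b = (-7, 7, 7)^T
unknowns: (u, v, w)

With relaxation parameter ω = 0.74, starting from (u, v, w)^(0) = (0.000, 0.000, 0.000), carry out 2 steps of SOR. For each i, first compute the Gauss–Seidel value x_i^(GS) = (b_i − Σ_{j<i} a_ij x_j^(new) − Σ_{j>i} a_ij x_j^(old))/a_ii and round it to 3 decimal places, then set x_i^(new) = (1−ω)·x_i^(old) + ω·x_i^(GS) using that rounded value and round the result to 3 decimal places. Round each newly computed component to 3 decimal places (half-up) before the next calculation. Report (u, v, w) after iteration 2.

(-0.801, 1.136, 0.387)

Iteration 1:
  u: GS value = (-7 - (-2)·0.000 - (2)·0.000) / (7) = -1.000;  u ← (1−ω)·0.000 + ω·-1.000 = -0.740
  v: GS value = (7 - (3)·-0.740 - (3)·0.000) / (7) = 1.317;  v ← (1−ω)·0.000 + ω·1.317 = 0.975
  w: GS value = (7 - (-1)·-0.740 - (3)·0.975) / (7) = 0.476;  w ← (1−ω)·0.000 + ω·0.476 = 0.352
Iteration 2:
  u: GS value = (-7 - (-2)·0.975 - (2)·0.352) / (7) = -0.822;  u ← (1−ω)·-0.740 + ω·-0.822 = -0.801
  v: GS value = (7 - (3)·-0.801 - (3)·0.352) / (7) = 1.192;  v ← (1−ω)·0.975 + ω·1.192 = 1.136
  w: GS value = (7 - (-1)·-0.801 - (3)·1.136) / (7) = 0.399;  w ← (1−ω)·0.352 + ω·0.399 = 0.387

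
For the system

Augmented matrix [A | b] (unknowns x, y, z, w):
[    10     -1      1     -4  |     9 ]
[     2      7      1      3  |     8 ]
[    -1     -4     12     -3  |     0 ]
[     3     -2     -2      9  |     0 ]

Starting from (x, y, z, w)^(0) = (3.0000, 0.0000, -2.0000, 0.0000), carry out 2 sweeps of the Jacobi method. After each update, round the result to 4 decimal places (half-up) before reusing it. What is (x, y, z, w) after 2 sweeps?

Iteration 1:
  x = (9 - (-1)·0.0000 - (1)·-2.0000 - (-4)·0.0000) / (10) = 1.1000
  y = (8 - (2)·3.0000 - (1)·-2.0000 - (3)·0.0000) / (7) = 0.5714
  z = (0 - (-1)·3.0000 - (-4)·0.0000 - (-3)·0.0000) / (12) = 0.2500
  w = (0 - (3)·3.0000 - (-2)·0.0000 - (-2)·-2.0000) / (9) = -1.4444
Iteration 2:
  x = (9 - (-1)·0.5714 - (1)·0.2500 - (-4)·-1.4444) / (10) = 0.3544
  y = (8 - (2)·1.1000 - (1)·0.2500 - (3)·-1.4444) / (7) = 1.4119
  z = (0 - (-1)·1.1000 - (-4)·0.5714 - (-3)·-1.4444) / (12) = -0.0790
  w = (0 - (3)·1.1000 - (-2)·0.5714 - (-2)·0.2500) / (9) = -0.1841

(0.3544, 1.4119, -0.0790, -0.1841)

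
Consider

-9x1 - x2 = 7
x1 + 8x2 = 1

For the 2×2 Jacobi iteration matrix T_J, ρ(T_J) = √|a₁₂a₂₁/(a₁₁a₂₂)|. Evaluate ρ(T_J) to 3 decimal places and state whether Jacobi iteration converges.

a₁₂a₂₁/(a₁₁a₂₂) = (-1)·(1) / ((-9)·(8)) = 0.013889
ρ = √|0.013889| = √0.013889 = 0.118
ρ < 1, so Jacobi converges

0.118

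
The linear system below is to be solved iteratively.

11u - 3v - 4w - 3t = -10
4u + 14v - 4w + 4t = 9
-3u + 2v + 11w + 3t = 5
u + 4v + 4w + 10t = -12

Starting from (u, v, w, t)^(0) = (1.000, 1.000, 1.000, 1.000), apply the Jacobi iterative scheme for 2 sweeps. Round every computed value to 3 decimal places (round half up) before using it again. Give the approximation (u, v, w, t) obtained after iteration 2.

(-1.285, 1.321, 0.962, -1.452)

Iteration 1:
  u = (-10 - (-3)·1.000 - (-4)·1.000 - (-3)·1.000) / (11) = 0.000
  v = (9 - (4)·1.000 - (-4)·1.000 - (4)·1.000) / (14) = 0.357
  w = (5 - (-3)·1.000 - (2)·1.000 - (3)·1.000) / (11) = 0.273
  t = (-12 - (1)·1.000 - (4)·1.000 - (4)·1.000) / (10) = -2.100
Iteration 2:
  u = (-10 - (-3)·0.357 - (-4)·0.273 - (-3)·-2.100) / (11) = -1.285
  v = (9 - (4)·0.000 - (-4)·0.273 - (4)·-2.100) / (14) = 1.321
  w = (5 - (-3)·0.000 - (2)·0.357 - (3)·-2.100) / (11) = 0.962
  t = (-12 - (1)·0.000 - (4)·0.357 - (4)·0.273) / (10) = -1.452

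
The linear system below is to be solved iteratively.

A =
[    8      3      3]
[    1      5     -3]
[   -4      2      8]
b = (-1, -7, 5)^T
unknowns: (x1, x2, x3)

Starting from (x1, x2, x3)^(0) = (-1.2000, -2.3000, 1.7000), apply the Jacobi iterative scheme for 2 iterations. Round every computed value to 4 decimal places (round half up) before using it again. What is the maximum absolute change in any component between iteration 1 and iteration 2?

Iteration 1:
  x1 = (-1 - (3)·-2.3000 - (3)·1.7000) / (8) = 0.1000
  x2 = (-7 - (1)·-1.2000 - (-3)·1.7000) / (5) = -0.1400
  x3 = (5 - (-4)·-1.2000 - (2)·-2.3000) / (8) = 0.6000
Iteration 2:
  x1 = (-1 - (3)·-0.1400 - (3)·0.6000) / (8) = -0.2975
  x2 = (-7 - (1)·0.1000 - (-3)·0.6000) / (5) = -1.0600
  x3 = (5 - (-4)·0.1000 - (2)·-0.1400) / (8) = 0.7100
Change: (-0.3975, -0.9200, 0.1100) → max |·| = 0.9200

0.9200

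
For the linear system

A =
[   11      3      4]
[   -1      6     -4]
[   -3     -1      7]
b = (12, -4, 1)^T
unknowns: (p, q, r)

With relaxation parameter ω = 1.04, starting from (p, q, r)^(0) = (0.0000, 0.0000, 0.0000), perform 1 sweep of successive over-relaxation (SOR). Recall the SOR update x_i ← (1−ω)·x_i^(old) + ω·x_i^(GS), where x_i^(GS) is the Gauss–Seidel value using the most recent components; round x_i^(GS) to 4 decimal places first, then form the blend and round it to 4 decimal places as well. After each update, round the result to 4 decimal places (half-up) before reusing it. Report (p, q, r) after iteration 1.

Iteration 1:
  p: GS value = (12 - (3)·0.0000 - (4)·0.0000) / (11) = 1.0909;  p ← (1−ω)·0.0000 + ω·1.0909 = 1.1345
  q: GS value = (-4 - (-1)·1.1345 - (-4)·0.0000) / (6) = -0.4776;  q ← (1−ω)·0.0000 + ω·-0.4776 = -0.4967
  r: GS value = (1 - (-3)·1.1345 - (-1)·-0.4967) / (7) = 0.5581;  r ← (1−ω)·0.0000 + ω·0.5581 = 0.5804

(1.1345, -0.4967, 0.5804)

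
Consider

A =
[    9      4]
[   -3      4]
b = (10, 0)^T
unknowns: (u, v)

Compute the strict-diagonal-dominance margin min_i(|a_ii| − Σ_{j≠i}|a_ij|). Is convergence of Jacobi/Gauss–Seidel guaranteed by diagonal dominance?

row 1: |9| − (4) = 5
row 2: |4| − (3) = 1
minimum over rows = 1 → strictly diagonally dominant (convergence guaranteed)

1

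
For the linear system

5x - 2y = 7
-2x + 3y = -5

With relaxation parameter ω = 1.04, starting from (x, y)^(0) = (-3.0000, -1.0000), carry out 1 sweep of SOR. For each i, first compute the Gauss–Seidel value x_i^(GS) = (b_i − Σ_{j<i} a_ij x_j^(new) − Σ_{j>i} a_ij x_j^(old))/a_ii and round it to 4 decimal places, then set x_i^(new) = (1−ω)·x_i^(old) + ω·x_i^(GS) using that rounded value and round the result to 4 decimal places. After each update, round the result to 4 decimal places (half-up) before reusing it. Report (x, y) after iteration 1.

(1.1600, -0.8890)

Iteration 1:
  x: GS value = (7 - (-2)·-1.0000) / (5) = 1.0000;  x ← (1−ω)·-3.0000 + ω·1.0000 = 1.1600
  y: GS value = (-5 - (-2)·1.1600) / (3) = -0.8933;  y ← (1−ω)·-1.0000 + ω·-0.8933 = -0.8890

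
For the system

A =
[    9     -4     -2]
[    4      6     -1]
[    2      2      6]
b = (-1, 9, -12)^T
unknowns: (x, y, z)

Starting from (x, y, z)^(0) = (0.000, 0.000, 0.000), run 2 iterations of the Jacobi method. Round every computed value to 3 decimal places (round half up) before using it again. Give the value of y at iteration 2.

Iteration 1:
  x = (-1 - (-4)·0.000 - (-2)·0.000) / (9) = -0.111
  y = (9 - (4)·0.000 - (-1)·0.000) / (6) = 1.500
  z = (-12 - (2)·0.000 - (2)·0.000) / (6) = -2.000
Iteration 2:
  x = (-1 - (-4)·1.500 - (-2)·-2.000) / (9) = 0.111
  y = (9 - (4)·-0.111 - (-1)·-2.000) / (6) = 1.241
  z = (-12 - (2)·-0.111 - (2)·1.500) / (6) = -2.463

1.241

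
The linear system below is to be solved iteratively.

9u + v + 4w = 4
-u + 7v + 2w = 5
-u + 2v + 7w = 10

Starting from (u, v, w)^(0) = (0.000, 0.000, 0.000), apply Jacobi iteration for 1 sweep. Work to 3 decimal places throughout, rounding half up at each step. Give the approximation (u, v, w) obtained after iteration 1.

Iteration 1:
  u = (4 - (1)·0.000 - (4)·0.000) / (9) = 0.444
  v = (5 - (-1)·0.000 - (2)·0.000) / (7) = 0.714
  w = (10 - (-1)·0.000 - (2)·0.000) / (7) = 1.429

(0.444, 0.714, 1.429)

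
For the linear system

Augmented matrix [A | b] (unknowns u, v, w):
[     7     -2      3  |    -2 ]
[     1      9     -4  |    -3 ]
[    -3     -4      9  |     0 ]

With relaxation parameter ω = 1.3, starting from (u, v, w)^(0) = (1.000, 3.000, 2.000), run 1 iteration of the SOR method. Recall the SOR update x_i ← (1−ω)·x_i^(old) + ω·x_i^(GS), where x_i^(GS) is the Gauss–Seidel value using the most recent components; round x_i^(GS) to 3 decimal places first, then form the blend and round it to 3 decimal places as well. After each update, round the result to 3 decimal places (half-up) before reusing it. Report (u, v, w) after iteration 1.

(-0.672, -0.081, -0.938)

Iteration 1:
  u: GS value = (-2 - (-2)·3.000 - (3)·2.000) / (7) = -0.286;  u ← (1−ω)·1.000 + ω·-0.286 = -0.672
  v: GS value = (-3 - (1)·-0.672 - (-4)·2.000) / (9) = 0.630;  v ← (1−ω)·3.000 + ω·0.630 = -0.081
  w: GS value = (0 - (-3)·-0.672 - (-4)·-0.081) / (9) = -0.260;  w ← (1−ω)·2.000 + ω·-0.260 = -0.938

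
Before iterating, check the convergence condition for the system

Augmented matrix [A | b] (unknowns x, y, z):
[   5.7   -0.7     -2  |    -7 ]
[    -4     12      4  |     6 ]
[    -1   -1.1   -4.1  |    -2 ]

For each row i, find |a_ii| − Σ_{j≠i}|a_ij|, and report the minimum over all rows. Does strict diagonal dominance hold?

row 1: |5.7| − (0.7+2) = 3
row 2: |12| − (4+4) = 4
row 3: |-4.1| − (1+1.1) = 2
minimum over rows = 2 → strictly diagonally dominant (convergence guaranteed)

2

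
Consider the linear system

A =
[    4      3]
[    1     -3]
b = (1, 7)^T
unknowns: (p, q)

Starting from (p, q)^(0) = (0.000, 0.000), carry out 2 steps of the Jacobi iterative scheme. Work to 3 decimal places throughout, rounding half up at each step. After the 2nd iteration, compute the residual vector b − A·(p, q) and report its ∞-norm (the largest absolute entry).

1.750

Iteration 1:
  p = (1 - (3)·0.000) / (4) = 0.250
  q = (7 - (1)·0.000) / (-3) = -2.333
Iteration 2:
  p = (1 - (3)·-2.333) / (4) = 2.000
  q = (7 - (1)·0.250) / (-3) = -2.250
Residual b − A·x = (-0.250, -1.750); ∞-norm = 1.750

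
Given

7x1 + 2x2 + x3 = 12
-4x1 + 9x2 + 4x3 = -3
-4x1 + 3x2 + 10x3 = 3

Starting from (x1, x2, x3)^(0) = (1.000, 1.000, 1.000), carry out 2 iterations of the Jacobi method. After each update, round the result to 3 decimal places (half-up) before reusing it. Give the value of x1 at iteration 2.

Iteration 1:
  x1 = (12 - (2)·1.000 - (1)·1.000) / (7) = 1.286
  x2 = (-3 - (-4)·1.000 - (4)·1.000) / (9) = -0.333
  x3 = (3 - (-4)·1.000 - (3)·1.000) / (10) = 0.400
Iteration 2:
  x1 = (12 - (2)·-0.333 - (1)·0.400) / (7) = 1.752
  x2 = (-3 - (-4)·1.286 - (4)·0.400) / (9) = 0.060
  x3 = (3 - (-4)·1.286 - (3)·-0.333) / (10) = 0.914

1.752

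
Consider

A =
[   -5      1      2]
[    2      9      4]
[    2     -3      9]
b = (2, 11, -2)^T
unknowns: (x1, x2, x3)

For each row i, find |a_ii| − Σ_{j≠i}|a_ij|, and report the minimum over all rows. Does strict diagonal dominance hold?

2

row 1: |-5| − (1+2) = 2
row 2: |9| − (2+4) = 3
row 3: |9| − (2+3) = 4
minimum over rows = 2 → strictly diagonally dominant (convergence guaranteed)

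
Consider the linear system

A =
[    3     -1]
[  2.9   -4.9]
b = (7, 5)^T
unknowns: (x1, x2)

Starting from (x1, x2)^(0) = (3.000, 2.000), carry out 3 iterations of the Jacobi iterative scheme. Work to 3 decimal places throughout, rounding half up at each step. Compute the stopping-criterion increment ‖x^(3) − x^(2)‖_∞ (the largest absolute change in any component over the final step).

Iteration 1:
  x1 = (7 - (-1)·2.000) / (3) = 3.000
  x2 = (5 - (2.9)·3.000) / (-4.9) = 0.755
Iteration 2:
  x1 = (7 - (-1)·0.755) / (3) = 2.585
  x2 = (5 - (2.9)·3.000) / (-4.9) = 0.755
Iteration 3:
  x1 = (7 - (-1)·0.755) / (3) = 2.585
  x2 = (5 - (2.9)·2.585) / (-4.9) = 0.509
Change: (0.000, -0.246) → max |·| = 0.246

0.246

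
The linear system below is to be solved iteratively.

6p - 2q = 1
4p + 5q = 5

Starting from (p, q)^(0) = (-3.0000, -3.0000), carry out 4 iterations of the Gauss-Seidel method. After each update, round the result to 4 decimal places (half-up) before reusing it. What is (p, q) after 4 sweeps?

(0.4180, 0.6656)

Iteration 1:
  p = (1 - (-2)·-3.0000) / (6) = -0.8333
  q = (5 - (4)·-0.8333) / (5) = 1.6666
Iteration 2:
  p = (1 - (-2)·1.6666) / (6) = 0.7222
  q = (5 - (4)·0.7222) / (5) = 0.4222
Iteration 3:
  p = (1 - (-2)·0.4222) / (6) = 0.3074
  q = (5 - (4)·0.3074) / (5) = 0.7541
Iteration 4:
  p = (1 - (-2)·0.7541) / (6) = 0.4180
  q = (5 - (4)·0.4180) / (5) = 0.6656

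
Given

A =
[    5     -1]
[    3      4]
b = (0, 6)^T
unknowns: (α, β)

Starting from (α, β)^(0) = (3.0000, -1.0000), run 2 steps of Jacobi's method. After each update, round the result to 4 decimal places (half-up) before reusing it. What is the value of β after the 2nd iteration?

1.6500

Iteration 1:
  α = (0 - (-1)·-1.0000) / (5) = -0.2000
  β = (6 - (3)·3.0000) / (4) = -0.7500
Iteration 2:
  α = (0 - (-1)·-0.7500) / (5) = -0.1500
  β = (6 - (3)·-0.2000) / (4) = 1.6500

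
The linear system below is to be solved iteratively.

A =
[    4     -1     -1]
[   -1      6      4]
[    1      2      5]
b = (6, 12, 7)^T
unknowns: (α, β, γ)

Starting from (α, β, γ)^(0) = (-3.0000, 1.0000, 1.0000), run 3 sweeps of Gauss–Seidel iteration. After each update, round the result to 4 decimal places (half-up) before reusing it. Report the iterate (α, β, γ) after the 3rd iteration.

(2.0667, 2.2407, 0.0904)

Iteration 1:
  α = (6 - (-1)·1.0000 - (-1)·1.0000) / (4) = 2.0000
  β = (12 - (-1)·2.0000 - (4)·1.0000) / (6) = 1.6667
  γ = (7 - (1)·2.0000 - (2)·1.6667) / (5) = 0.3333
Iteration 2:
  α = (6 - (-1)·1.6667 - (-1)·0.3333) / (4) = 2.0000
  β = (12 - (-1)·2.0000 - (4)·0.3333) / (6) = 2.1111
  γ = (7 - (1)·2.0000 - (2)·2.1111) / (5) = 0.1556
Iteration 3:
  α = (6 - (-1)·2.1111 - (-1)·0.1556) / (4) = 2.0667
  β = (12 - (-1)·2.0667 - (4)·0.1556) / (6) = 2.2407
  γ = (7 - (1)·2.0667 - (2)·2.2407) / (5) = 0.0904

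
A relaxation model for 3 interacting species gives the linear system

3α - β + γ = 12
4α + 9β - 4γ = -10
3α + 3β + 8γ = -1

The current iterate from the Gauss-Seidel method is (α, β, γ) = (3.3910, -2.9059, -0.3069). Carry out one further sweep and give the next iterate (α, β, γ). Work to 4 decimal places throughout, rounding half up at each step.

One sweep:
  α = (12 - (-1)·-2.9059 - (1)·-0.3069) / (3) = 3.1337
  β = (-10 - (4)·3.1337 - (-4)·-0.3069) / (9) = -2.6403
  γ = (-1 - (3)·3.1337 - (3)·-2.6403) / (8) = -0.3100

(3.1337, -2.6403, -0.3100)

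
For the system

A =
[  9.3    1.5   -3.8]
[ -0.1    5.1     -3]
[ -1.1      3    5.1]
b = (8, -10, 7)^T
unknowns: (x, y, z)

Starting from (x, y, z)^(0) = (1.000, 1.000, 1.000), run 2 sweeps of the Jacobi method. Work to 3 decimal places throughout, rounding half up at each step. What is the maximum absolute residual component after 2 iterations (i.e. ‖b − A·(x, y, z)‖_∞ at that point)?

Iteration 1:
  x = (8 - (1.5)·1.000 - (-3.8)·1.000) / (9.3) = 1.108
  y = (-10 - (-0.1)·1.000 - (-3)·1.000) / (5.1) = -1.353
  z = (7 - (-1.1)·1.000 - (3)·1.000) / (5.1) = 1.000
Iteration 2:
  x = (8 - (1.5)·-1.353 - (-3.8)·1.000) / (9.3) = 1.487
  y = (-10 - (-0.1)·1.108 - (-3)·1.000) / (5.1) = -1.351
  z = (7 - (-1.1)·1.108 - (3)·-1.353) / (5.1) = 2.407
Residual b − A·x = (5.344, 4.260, 0.413); ∞-norm = 5.344

5.344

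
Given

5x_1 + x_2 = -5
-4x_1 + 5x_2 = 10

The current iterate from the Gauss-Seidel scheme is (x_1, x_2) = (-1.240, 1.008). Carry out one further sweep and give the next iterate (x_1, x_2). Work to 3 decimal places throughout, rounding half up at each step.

(-1.202, 1.038)

One sweep:
  x_1 = (-5 - (1)·1.008) / (5) = -1.202
  x_2 = (10 - (-4)·-1.202) / (5) = 1.038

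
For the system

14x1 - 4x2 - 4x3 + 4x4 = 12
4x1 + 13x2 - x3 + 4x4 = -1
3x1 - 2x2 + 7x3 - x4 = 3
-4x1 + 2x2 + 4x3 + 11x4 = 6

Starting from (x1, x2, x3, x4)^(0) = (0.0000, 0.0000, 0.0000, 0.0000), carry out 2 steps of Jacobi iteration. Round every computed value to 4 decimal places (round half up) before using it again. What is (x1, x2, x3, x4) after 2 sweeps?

(0.8018, -0.4755, 0.1172, 0.7153)

Iteration 1:
  x1 = (12 - (-4)·0.0000 - (-4)·0.0000 - (4)·0.0000) / (14) = 0.8571
  x2 = (-1 - (4)·0.0000 - (-1)·0.0000 - (4)·0.0000) / (13) = -0.0769
  x3 = (3 - (3)·0.0000 - (-2)·0.0000 - (-1)·0.0000) / (7) = 0.4286
  x4 = (6 - (-4)·0.0000 - (2)·0.0000 - (4)·0.0000) / (11) = 0.5455
Iteration 2:
  x1 = (12 - (-4)·-0.0769 - (-4)·0.4286 - (4)·0.5455) / (14) = 0.8018
  x2 = (-1 - (4)·0.8571 - (-1)·0.4286 - (4)·0.5455) / (13) = -0.4755
  x3 = (3 - (3)·0.8571 - (-2)·-0.0769 - (-1)·0.5455) / (7) = 0.1172
  x4 = (6 - (-4)·0.8571 - (2)·-0.0769 - (4)·0.4286) / (11) = 0.7153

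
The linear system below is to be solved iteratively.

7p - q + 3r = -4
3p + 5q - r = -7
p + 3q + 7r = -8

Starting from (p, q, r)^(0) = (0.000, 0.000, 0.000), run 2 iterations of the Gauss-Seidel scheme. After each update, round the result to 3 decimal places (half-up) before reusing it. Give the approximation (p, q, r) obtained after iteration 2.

(-0.462, -1.244, -0.544)

Iteration 1:
  p = (-4 - (-1)·0.000 - (3)·0.000) / (7) = -0.571
  q = (-7 - (3)·-0.571 - (-1)·0.000) / (5) = -1.057
  r = (-8 - (1)·-0.571 - (3)·-1.057) / (7) = -0.608
Iteration 2:
  p = (-4 - (-1)·-1.057 - (3)·-0.608) / (7) = -0.462
  q = (-7 - (3)·-0.462 - (-1)·-0.608) / (5) = -1.244
  r = (-8 - (1)·-0.462 - (3)·-1.244) / (7) = -0.544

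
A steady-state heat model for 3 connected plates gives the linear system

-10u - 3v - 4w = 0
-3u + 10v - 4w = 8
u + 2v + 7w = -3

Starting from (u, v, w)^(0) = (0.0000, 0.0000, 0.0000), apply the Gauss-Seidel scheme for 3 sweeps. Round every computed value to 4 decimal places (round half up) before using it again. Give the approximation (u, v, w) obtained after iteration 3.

Iteration 1:
  u = (0 - (-3)·0.0000 - (-4)·0.0000) / (-10) = 0.0000
  v = (8 - (-3)·0.0000 - (-4)·0.0000) / (10) = 0.8000
  w = (-3 - (1)·0.0000 - (2)·0.8000) / (7) = -0.6571
Iteration 2:
  u = (0 - (-3)·0.8000 - (-4)·-0.6571) / (-10) = 0.0228
  v = (8 - (-3)·0.0228 - (-4)·-0.6571) / (10) = 0.5440
  w = (-3 - (1)·0.0228 - (2)·0.5440) / (7) = -0.5873
Iteration 3:
  u = (0 - (-3)·0.5440 - (-4)·-0.5873) / (-10) = 0.0717
  v = (8 - (-3)·0.0717 - (-4)·-0.5873) / (10) = 0.5866
  w = (-3 - (1)·0.0717 - (2)·0.5866) / (7) = -0.6064

(0.0717, 0.5866, -0.6064)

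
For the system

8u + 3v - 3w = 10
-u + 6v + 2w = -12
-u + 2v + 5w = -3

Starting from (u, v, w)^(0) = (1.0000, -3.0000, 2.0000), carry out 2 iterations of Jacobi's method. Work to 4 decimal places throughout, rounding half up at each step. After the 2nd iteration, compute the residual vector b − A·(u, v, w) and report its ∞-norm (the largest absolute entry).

2.1459

Iteration 1:
  u = (10 - (3)·-3.0000 - (-3)·2.0000) / (8) = 3.1250
  v = (-12 - (-1)·1.0000 - (2)·2.0000) / (6) = -2.5000
  w = (-3 - (-1)·1.0000 - (2)·-3.0000) / (5) = 0.8000
Iteration 2:
  u = (10 - (3)·-2.5000 - (-3)·0.8000) / (8) = 2.4875
  v = (-12 - (-1)·3.1250 - (2)·0.8000) / (6) = -1.7458
  w = (-3 - (-1)·3.1250 - (2)·-2.5000) / (5) = 1.0250
Residual b − A·x = (-1.5876, -1.0877, -2.1459); ∞-norm = 2.1459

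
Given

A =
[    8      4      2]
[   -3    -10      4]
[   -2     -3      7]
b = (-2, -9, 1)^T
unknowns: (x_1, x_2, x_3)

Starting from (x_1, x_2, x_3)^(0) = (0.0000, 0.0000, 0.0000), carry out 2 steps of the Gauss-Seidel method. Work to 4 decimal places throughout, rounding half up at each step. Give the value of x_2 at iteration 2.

Iteration 1:
  x_1 = (-2 - (4)·0.0000 - (2)·0.0000) / (8) = -0.2500
  x_2 = (-9 - (-3)·-0.2500 - (4)·0.0000) / (-10) = 0.9750
  x_3 = (1 - (-2)·-0.2500 - (-3)·0.9750) / (7) = 0.4893
Iteration 2:
  x_1 = (-2 - (4)·0.9750 - (2)·0.4893) / (8) = -0.8598
  x_2 = (-9 - (-3)·-0.8598 - (4)·0.4893) / (-10) = 1.3537
  x_3 = (1 - (-2)·-0.8598 - (-3)·1.3537) / (7) = 0.4774

1.3537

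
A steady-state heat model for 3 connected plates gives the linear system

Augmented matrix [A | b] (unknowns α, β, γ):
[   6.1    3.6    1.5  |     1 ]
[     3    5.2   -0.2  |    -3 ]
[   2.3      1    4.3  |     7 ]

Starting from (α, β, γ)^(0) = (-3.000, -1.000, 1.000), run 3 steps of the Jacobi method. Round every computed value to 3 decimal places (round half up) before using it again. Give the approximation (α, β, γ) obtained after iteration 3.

(0.334, 0.268, 2.544)

Iteration 1:
  α = (1 - (3.6)·-1.000 - (1.5)·1.000) / (6.1) = 0.508
  β = (-3 - (3)·-3.000 - (-0.2)·1.000) / (5.2) = 1.192
  γ = (7 - (2.3)·-3.000 - (1)·-1.000) / (4.3) = 3.465
Iteration 2:
  α = (1 - (3.6)·1.192 - (1.5)·3.465) / (6.1) = -1.392
  β = (-3 - (3)·0.508 - (-0.2)·3.465) / (5.2) = -0.737
  γ = (7 - (2.3)·0.508 - (1)·1.192) / (4.3) = 1.079
Iteration 3:
  α = (1 - (3.6)·-0.737 - (1.5)·1.079) / (6.1) = 0.334
  β = (-3 - (3)·-1.392 - (-0.2)·1.079) / (5.2) = 0.268
  γ = (7 - (2.3)·-1.392 - (1)·-0.737) / (4.3) = 2.544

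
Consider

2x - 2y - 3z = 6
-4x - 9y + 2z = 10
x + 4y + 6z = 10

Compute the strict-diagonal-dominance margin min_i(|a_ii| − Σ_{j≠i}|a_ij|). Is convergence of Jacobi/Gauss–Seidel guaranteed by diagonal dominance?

-3

row 1: |2| − (2+3) = -3
row 2: |-9| − (4+2) = 3
row 3: |6| − (1+4) = 1
minimum over rows = -3 → not strictly diagonally dominant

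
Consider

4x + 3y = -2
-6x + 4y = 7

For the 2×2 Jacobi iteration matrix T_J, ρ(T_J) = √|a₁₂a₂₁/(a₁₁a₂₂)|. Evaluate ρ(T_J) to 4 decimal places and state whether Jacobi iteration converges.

a₁₂a₂₁/(a₁₁a₂₂) = (3)·(-6) / ((4)·(4)) = -1.125000
ρ = √|-1.125000| = √1.125000 = 1.0607
ρ > 1, so Jacobi diverges

1.0607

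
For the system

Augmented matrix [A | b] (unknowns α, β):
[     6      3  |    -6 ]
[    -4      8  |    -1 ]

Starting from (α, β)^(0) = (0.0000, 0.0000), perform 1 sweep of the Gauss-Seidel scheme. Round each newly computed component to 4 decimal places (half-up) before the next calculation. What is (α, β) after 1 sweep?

(-1.0000, -0.6250)

Iteration 1:
  α = (-6 - (3)·0.0000) / (6) = -1.0000
  β = (-1 - (-4)·-1.0000) / (8) = -0.6250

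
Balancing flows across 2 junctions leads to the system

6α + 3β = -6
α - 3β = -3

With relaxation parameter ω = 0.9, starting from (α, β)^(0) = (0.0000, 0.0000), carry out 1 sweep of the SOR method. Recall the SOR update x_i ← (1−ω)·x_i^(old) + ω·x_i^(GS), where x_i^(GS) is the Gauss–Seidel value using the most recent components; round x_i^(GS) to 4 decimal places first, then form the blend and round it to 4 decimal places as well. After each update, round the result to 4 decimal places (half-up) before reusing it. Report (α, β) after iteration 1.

Iteration 1:
  α: GS value = (-6 - (3)·0.0000) / (6) = -1.0000;  α ← (1−ω)·0.0000 + ω·-1.0000 = -0.9000
  β: GS value = (-3 - (1)·-0.9000) / (-3) = 0.7000;  β ← (1−ω)·0.0000 + ω·0.7000 = 0.6300

(-0.9000, 0.6300)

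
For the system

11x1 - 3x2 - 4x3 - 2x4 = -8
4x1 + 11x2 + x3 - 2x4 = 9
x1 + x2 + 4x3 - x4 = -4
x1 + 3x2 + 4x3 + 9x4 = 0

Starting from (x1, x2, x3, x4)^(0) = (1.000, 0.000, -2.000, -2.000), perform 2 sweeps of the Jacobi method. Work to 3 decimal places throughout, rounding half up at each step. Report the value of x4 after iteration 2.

Iteration 1:
  x1 = (-8 - (-3)·0.000 - (-4)·-2.000 - (-2)·-2.000) / (11) = -1.818
  x2 = (9 - (4)·1.000 - (1)·-2.000 - (-2)·-2.000) / (11) = 0.273
  x3 = (-4 - (1)·1.000 - (1)·0.000 - (-1)·-2.000) / (4) = -1.750
  x4 = (0 - (1)·1.000 - (3)·0.000 - (4)·-2.000) / (9) = 0.778
Iteration 2:
  x1 = (-8 - (-3)·0.273 - (-4)·-1.750 - (-2)·0.778) / (11) = -1.148
  x2 = (9 - (4)·-1.818 - (1)·-1.750 - (-2)·0.778) / (11) = 1.780
  x3 = (-4 - (1)·-1.818 - (1)·0.273 - (-1)·0.778) / (4) = -0.419
  x4 = (0 - (1)·-1.818 - (3)·0.273 - (4)·-1.750) / (9) = 0.889

0.889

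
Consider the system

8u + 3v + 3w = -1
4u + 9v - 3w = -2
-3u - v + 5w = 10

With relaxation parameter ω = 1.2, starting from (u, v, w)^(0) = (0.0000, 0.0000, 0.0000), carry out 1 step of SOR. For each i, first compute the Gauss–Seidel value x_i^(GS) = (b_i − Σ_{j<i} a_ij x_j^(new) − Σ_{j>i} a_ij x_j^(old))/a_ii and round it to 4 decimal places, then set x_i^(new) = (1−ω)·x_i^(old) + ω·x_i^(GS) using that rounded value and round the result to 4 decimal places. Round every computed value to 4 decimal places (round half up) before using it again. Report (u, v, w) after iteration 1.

Iteration 1:
  u: GS value = (-1 - (3)·0.0000 - (3)·0.0000) / (8) = -0.1250;  u ← (1−ω)·0.0000 + ω·-0.1250 = -0.1500
  v: GS value = (-2 - (4)·-0.1500 - (-3)·0.0000) / (9) = -0.1556;  v ← (1−ω)·0.0000 + ω·-0.1556 = -0.1867
  w: GS value = (10 - (-3)·-0.1500 - (-1)·-0.1867) / (5) = 1.8727;  w ← (1−ω)·0.0000 + ω·1.8727 = 2.2472

(-0.1500, -0.1867, 2.2472)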